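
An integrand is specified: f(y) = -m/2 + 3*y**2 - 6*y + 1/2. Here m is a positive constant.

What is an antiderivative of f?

An antiderivative is F(y) = y*(-m + 2*y**2 - 6*y + 1)/2.

Integrate term by term and add the pieces.
Check: d/dy[y*(-m + 2*y**2 - 6*y + 1)/2] = -m/2 + 3*y**2 - 6*y + 1/2 = f(y).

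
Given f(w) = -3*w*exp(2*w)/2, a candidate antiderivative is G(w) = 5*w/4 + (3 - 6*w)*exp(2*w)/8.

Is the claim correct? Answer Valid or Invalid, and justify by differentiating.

Invalid: d/dw[G] - f = 5/4, which is not 0.

d/dw[G] = -3*w*exp(2*w)/2 + 5/4
d/dw[G] - f(w) = 5/4 != 0.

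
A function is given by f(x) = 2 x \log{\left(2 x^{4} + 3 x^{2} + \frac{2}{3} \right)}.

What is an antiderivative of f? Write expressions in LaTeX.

An antiderivative is F(x) = \frac{12 x^{2} \log{\left(2 x^{4} + 3 x^{2} + \frac{2}{3} \right)} - 24 x^{2} - \sqrt{33} \log{\left(x^{2} - \frac{\sqrt{33}}{12} + \frac{3}{4} \right)} + 9 \log{\left(x^{2} - \frac{\sqrt{33}}{12} + \frac{3}{4} \right)} + \sqrt{33} \log{\left(x^{2} + \frac{\sqrt{33}}{12} + \frac{3}{4} \right)} + 9 \log{\left(x^{2} + \frac{\sqrt{33}}{12} + \frac{3}{4} \right)}}{12}.

A candidate is checked by its d/dx: the result must match f(x).
Check: d/dx[\frac{12 x^{2} \log{\left(2 x^{4} + 3 x^{2} + \frac{2}{3} \right)} - 24 x^{2} - \sqrt{33} \log{\left(x^{2} - \frac{\sqrt{33}}{12} + \frac{3}{4} \right)} + 9 \log{\left(x^{2} - \frac{\sqrt{33}}{12} + \frac{3}{4} \right)} + \sqrt{33} \log{\left(x^{2} + \frac{\sqrt{33}}{12} + \frac{3}{4} \right)} + 9 \log{\left(x^{2} + \frac{\sqrt{33}}{12} + \frac{3}{4} \right)}}{12}] = 2 x \log{\left(2 x^{4} + 3 x^{2} + \frac{2}{3} \right)} = f(x).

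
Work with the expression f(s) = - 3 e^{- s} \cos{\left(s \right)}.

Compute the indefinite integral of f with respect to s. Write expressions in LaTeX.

Any candidate F(s) must reproduce f(s) exactly when differentiated.
Check: d/ds[- \frac{3 e^{- s} \sin{\left(s \right)}}{2} + \frac{3 e^{- s} \cos{\left(s \right)}}{2}] = - 3 e^{- s} \cos{\left(s \right)} = f(s).

F(s) = - \frac{3 e^{- s} \sin{\left(s \right)}}{2} + \frac{3 e^{- s} \cos{\left(s \right)}}{2} + C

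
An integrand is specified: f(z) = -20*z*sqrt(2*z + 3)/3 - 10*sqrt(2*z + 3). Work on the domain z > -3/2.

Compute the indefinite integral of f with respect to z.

Integrate term by term and add the pieces.
Check: d/dz[-2*(2*z + 3)**(5/2)/3] = -20*z*sqrt(2*z + 3)/3 - 10*sqrt(2*z + 3) = f(z).

F(z) = -2*(2*z + 3)**(5/2)/3 + C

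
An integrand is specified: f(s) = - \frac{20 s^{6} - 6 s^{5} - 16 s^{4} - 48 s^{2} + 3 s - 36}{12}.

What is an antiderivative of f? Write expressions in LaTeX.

Differentiate the proposed F(s) back; it has to land on f(s) exactly.
Check: d/ds[- \frac{5 s^{7}}{21} + \frac{s^{6}}{12} + \frac{4 s^{5}}{15} + \frac{4 s^{3}}{3} - \frac{s^{2}}{8} + 3 s] = - \frac{5 s^{6}}{3} + \frac{s^{5}}{2} + \frac{4 s^{4}}{3} + 4 s^{2} - \frac{s}{4} + 3, which equals f(s).

An antiderivative is F(s) = - \frac{5 s^{7}}{21} + \frac{s^{6}}{12} + \frac{4 s^{5}}{15} + \frac{4 s^{3}}{3} - \frac{s^{2}}{8} + 3 s.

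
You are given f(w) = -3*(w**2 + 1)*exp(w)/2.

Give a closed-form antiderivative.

f has the shape u'v + uv' for u = -3*w**2/2 + 3*w - 9/2 and v = exp(w) — it is the derivative of the product u*v.
Check: d/dw[-3*w**2*exp(w)/2 + 3*w*exp(w) - 9*exp(w)/2] = -3*w**2*exp(w)/2 - 3*exp(w)/2, which equals f(w).

An antiderivative is F(w) = -3*w**2*exp(w)/2 + 3*w*exp(w) - 9*exp(w)/2.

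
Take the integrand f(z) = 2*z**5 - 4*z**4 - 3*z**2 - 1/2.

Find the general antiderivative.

F(z) = z**6/3 - 4*z**5/5 - z**3 - z/2 + C

The integrand splits into summands that can be handled one at a time.
Check: d/dz[z**6/3 - 4*z**5/5 - z**3 - z/2] = 2*z**5 - 4*z**4 - 3*z**2 - 1/2 = f(z).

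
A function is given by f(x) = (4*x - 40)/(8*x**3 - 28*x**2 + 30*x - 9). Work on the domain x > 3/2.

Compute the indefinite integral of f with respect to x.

Factor the denominator ((2*x - 3)**2*(2*x - 1)) and decompose: f = -19/(2*(2*x - 1)) + 19/(2*(2*x - 3)) - 17/(2*x - 3)**2; each piece integrates to a log, atan, or power term.
Check: d/dx[-(-38*x*log(x - 3/2) + 38*x*log(x - 1/2) + 57*log(x - 3/2) - 57*log(x - 1/2) - 34)/(4*(2*x - 3))] = (4*x - 40)/(8*x**3 - 28*x**2 + 30*x - 9) = f(x).

F(x) = -(-38*x*log(x - 3/2) + 38*x*log(x - 1/2) + 57*log(x - 3/2) - 57*log(x - 1/2) - 34)/(4*(2*x - 3)) + C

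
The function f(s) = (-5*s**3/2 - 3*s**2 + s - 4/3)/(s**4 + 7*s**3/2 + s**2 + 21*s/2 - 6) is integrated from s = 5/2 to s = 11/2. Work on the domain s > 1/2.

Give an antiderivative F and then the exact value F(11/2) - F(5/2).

Factor the denominator (3*(s + 4)*(2*s - 1)*(s**2 + 3)) and decompose: f = -(64*s - 47)/(57*(s**2 + 3)) - 7/(27*(2*s - 1)) - 640/(513*(s + 4)); each piece integrates to a log, atan, or power term.
F(s) = -7*log(s - 1/2)/54 - 640*log(s + 4)/513 - 32*log(s**2 + 3)/57 + 47*sqrt(3)*atan(sqrt(3)*s/3)/171 is an antiderivative of f.
Check: d/ds[-7*log(s - 1/2)/54 - 640*log(s + 4)/513 - 32*log(s**2 + 3)/57 + 47*sqrt(3)*atan(sqrt(3)*s/3)/171] = (-15*s**3 - 18*s**2 + 6*s - 8)/(6*s**4 + 21*s**3 + 6*s**2 + 63*s - 36), which equals f(s).
F(11/2) = -640*log(19/2)/513 - 32*log(133/4)/57 - 7*log(5)/54 + 47*sqrt(3)*atan(11*sqrt(3)/6)/171; F(5/2) = -640*log(13/2)/513 - 32*log(37/4)/57 - 7*log(2)/54 + 47*sqrt(3)*atan(5*sqrt(3)/6)/171.
Integral = F(11/2) - F(5/2) = -640*log(19/2)/513 - 32*log(133/4)/57 - 47*sqrt(3)*atan(5*sqrt(3)/6)/171 - 7*log(5)/54 + 7*log(2)/54 + 47*sqrt(3)*atan(11*sqrt(3)/6)/171 + 32*log(37/4)/57 + 640*log(13/2)/513.

Antiderivative: F(s) = -7*log(s - 1/2)/54 - 640*log(s + 4)/513 - 32*log(s**2 + 3)/57 + 47*sqrt(3)*atan(sqrt(3)*s/3)/171; value = -640*log(19/2)/513 - 32*log(133/4)/57 - 47*sqrt(3)*atan(5*sqrt(3)/6)/171 - 7*log(5)/54 + 7*log(2)/54 + 47*sqrt(3)*atan(11*sqrt(3)/6)/171 + 32*log(37/4)/57 + 640*log(13/2)/513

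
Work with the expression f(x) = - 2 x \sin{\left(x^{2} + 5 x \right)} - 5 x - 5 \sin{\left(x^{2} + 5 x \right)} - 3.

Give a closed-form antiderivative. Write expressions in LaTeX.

An antiderivative is F(x) = - \frac{5 x^{2}}{2} - 3 x + \cos{\left(x^{2} + 5 x \right)}.

Integrate term by term and add the pieces.
Check: d/dx[- \frac{5 x^{2}}{2} - 3 x + \cos{\left(x^{2} + 5 x \right)}] = - 2 x \sin{\left(x^{2} + 5 x \right)} - 5 x - 5 \sin{\left(x^{2} + 5 x \right)} - 3 = f(x).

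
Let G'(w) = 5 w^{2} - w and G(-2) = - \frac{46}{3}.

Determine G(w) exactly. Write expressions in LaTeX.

The integrand splits into summands that can be handled one at a time.
A general antiderivative is \frac{5 w^{3}}{3} - \frac{w^{2}}{2} + C.
The condition gives C = - \frac{46}{3} - (- \frac{46}{3}) = 0.
So G(w) = \frac{5 w^{3}}{3} - \frac{w^{2}}{2}.
Check: d/dw[\frac{5 w^{3}}{3} - \frac{w^{2}}{2}] = 5 w^{2} - w = G'(w).

G(w) = \frac{5 w^{3}}{3} - \frac{w^{2}}{2}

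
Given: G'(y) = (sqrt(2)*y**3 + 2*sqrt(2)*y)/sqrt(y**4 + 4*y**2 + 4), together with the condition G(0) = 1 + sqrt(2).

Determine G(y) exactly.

G(y) = sqrt(y**4/2 + 2*y**2 + 2) + 1

G'(y) matches the chain-rule pattern g'(h)*h' with inner function h(y) = y**4/2 + 2*y**2 + 2; substituting u = h(y) collapses the integral.
A general antiderivative is sqrt(y**4/2 + 2*y**2 + 2) + C.
The condition gives C = 1 + sqrt(2) - (sqrt(2)) = 1.
So G(y) = sqrt(y**4/2 + 2*y**2 + 2) + 1.
Check: d/dy[sqrt(y**4/2 + 2*y**2 + 2) + 1] = (sqrt(2)*y**3 + 2*sqrt(2)*y)/sqrt(y**4 + 4*y**2 + 4) = G'(y).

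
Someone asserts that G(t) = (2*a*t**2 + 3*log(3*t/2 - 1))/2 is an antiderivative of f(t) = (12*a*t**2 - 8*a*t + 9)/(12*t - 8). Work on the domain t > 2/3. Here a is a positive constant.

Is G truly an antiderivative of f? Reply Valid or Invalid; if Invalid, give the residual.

Invalid: d/dt[G] - f = (12*a*t**2 - 8*a*t + 9)/(12*t - 8), which is not 0.

d/dt[G] = (12*a*t**2 - 8*a*t + 9)/(6*t - 4)
d/dt[G] - f(t) = (12*a*t**2 - 8*a*t + 9)/(12*t - 8) != 0.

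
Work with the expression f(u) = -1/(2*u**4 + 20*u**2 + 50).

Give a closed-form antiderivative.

An antiderivative is F(u) = (-5*u - sqrt(5)*(u**2 + 5)*atan(sqrt(5)*u/5))/(100*(u**2 + 5)).

A candidate is checked by its d/du: the result must match f(u).
Check: d/du[(-5*u - sqrt(5)*(u**2 + 5)*atan(sqrt(5)*u/5))/(100*(u**2 + 5))] = -1/(2*u**4 + 20*u**2 + 50) = f(u).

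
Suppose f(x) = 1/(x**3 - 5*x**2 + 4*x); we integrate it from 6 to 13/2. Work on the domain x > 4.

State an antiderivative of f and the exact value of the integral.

Antiderivative: F(x) = -(-3*log(x) - log(x - 4) + 4*log(x - 1))/12; value = -log(11/2)/3 - log(6)/4 - log(2)/12 + log(5/2)/12 + log(13/2)/4 + log(5)/3

The denominator factors as x*(x - 4)*(x - 1); partial fractions split f into directly integrable pieces: -1/(3*(x - 1)) + 1/(12*(x - 4)) + 1/(4*x).
F(x) = -(-3*log(x) - log(x - 4) + 4*log(x - 1))/12 is an antiderivative of f.
Check: d/dx[-(-3*log(x) - log(x - 4) + 4*log(x - 1))/12] = 1/(x**3 - 5*x**2 + 4*x) = f(x).
F(13/2) = -log(11/2)/3 + log(5/2)/12 + log(13/2)/4; F(6) = -log(5)/3 + log(2)/12 + log(6)/4.
Integral = F(13/2) - F(6) = -log(11/2)/3 - log(6)/4 - log(2)/12 + log(5/2)/12 + log(13/2)/4 + log(5)/3.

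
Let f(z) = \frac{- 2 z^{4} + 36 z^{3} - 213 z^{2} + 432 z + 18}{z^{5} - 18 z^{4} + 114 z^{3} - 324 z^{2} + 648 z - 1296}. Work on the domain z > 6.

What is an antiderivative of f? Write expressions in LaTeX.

Check any antiderivative F(z) by computing F'(z) and comparing it with f(z).
Check: d/dz[\frac{- 2 \left(z - 6\right)^{2} \log{\left(z^{2} + 6 \right)} - 3}{2 \left(z - 6\right)^{2}}] = \frac{- 2 z^{4} + 36 z^{3} - 213 z^{2} + 432 z + 18}{z^{5} - 18 z^{4} + 114 z^{3} - 324 z^{2} + 648 z - 1296} = f(z).

An antiderivative is F(z) = \frac{- 2 \left(z - 6\right)^{2} \log{\left(z^{2} + 6 \right)} - 3}{2 \left(z - 6\right)^{2}}.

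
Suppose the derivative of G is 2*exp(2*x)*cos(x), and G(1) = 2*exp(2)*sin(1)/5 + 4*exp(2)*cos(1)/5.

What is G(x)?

Any candidate G(x) must reproduce the stated G'(x) exactly.
A general antiderivative is 2*exp(2*x)*sin(x)/5 + 4*exp(2*x)*cos(x)/5 + C.
The condition gives C = 2*exp(2)*sin(1)/5 + 4*exp(2)*cos(1)/5 - (2*exp(2)*sin(1)/5 + 4*exp(2)*cos(1)/5) = 0.
So G(x) = 2*(sin(x) + 2*cos(x))*exp(2*x)/5.
Check: d/dx[2*(sin(x) + 2*cos(x))*exp(2*x)/5] = 2*exp(2*x)*cos(x) = G'(x).

G(x) = 2*(sin(x) + 2*cos(x))*exp(2*x)/5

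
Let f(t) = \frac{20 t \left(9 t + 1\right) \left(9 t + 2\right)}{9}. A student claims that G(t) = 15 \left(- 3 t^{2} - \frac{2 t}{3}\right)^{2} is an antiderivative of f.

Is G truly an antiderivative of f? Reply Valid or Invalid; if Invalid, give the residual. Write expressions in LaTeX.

d/dt[G] = 540 t^{3} + 180 t^{2} + \frac{40 t}{3}
d/dt[G] - f(t) = 360 t^{3} + 120 t^{2} + \frac{80 t}{9} != 0.

Invalid: d/dt[G] - f = 360 t^{3} + 120 t^{2} + \frac{80 t}{9}, which is not 0.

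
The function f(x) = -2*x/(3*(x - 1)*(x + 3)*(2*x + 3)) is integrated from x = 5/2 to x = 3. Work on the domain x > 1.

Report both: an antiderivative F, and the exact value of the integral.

Antiderivative: F(x) = (-log(x - 1) - 4*log(x + 3/2) + 5*log(x + 3))/30; value = -log(11/2)/6 - 2*log(9/2)/15 - log(2)/30 + log(3/2)/30 + 2*log(4)/15 + log(6)/6

The denominator factors as 3*(x - 1)*(x + 3)*(2*x + 3); partial fractions split f into directly integrable pieces: -4/(15*(2*x + 3)) + 1/(6*(x + 3)) - 1/(30*(x - 1)).
F(x) = (-log(x - 1) - 4*log(x + 3/2) + 5*log(x + 3))/30 is an antiderivative of f.
Check: d/dx[(-log(x - 1) - 4*log(x + 3/2) + 5*log(x + 3))/30] = -2*x/(6*x**3 + 21*x**2 - 27), which equals f(x).
F(3) = -2*log(9/2)/15 - log(2)/30 + log(6)/6; F(5/2) = -2*log(4)/15 - log(3/2)/30 + log(11/2)/6.
Integral = F(3) - F(5/2) = -log(11/2)/6 - 2*log(9/2)/15 - log(2)/30 + log(3/2)/30 + 2*log(4)/15 + log(6)/6.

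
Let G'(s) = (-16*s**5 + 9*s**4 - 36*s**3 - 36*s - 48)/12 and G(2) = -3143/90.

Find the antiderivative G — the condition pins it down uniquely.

G(s) = -2*s**6/9 + 3*s**5/20 - 3*s**4/4 - 3*s**2/2 - 4*s + 1/2

The proposed G(s) is checked by its d/ds: the result must match the given G'(s).
A general antiderivative is -2*s**6/9 + 3*s**5/20 - 3*s**4/4 - 3*s**2/2 - 4*s + C.
The condition gives C = -3143/90 - (-1594/45) = 1/2.
So G(s) = -2*s**6/9 + 3*s**5/20 - 3*s**4/4 - 3*s**2/2 - 4*s + 1/2.
Check: d/ds[-2*s**6/9 + 3*s**5/20 - 3*s**4/4 - 3*s**2/2 - 4*s + 1/2] = -4*s**5/3 + 3*s**4/4 - 3*s**3 - 3*s - 4, which equals G'(s).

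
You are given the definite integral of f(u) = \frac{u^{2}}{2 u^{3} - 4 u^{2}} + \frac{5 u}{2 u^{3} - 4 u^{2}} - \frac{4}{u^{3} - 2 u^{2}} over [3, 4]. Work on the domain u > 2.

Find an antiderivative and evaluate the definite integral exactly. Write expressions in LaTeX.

Antiderivative: F(u) = - \frac{\log{\left(u \right)}}{4} + \frac{3 \log{\left(u - 2 \right)}}{4} - \frac{2}{u}; value = - \frac{\log{\left(4 \right)}}{4} + \frac{1}{6} + \frac{\log{\left(3 \right)}}{4} + \frac{3 \log{\left(2 \right)}}{4}

Factor the denominator (2 u^{2} \left(u - 2\right)) and decompose: f = \frac{3}{4 \left(u - 2\right)} - \frac{1}{4 u} + \frac{2}{u^{2}}; each piece integrates to a log, atan, or power term.
F(u) = - \frac{\log{\left(u \right)}}{4} + \frac{3 \log{\left(u - 2 \right)}}{4} - \frac{2}{u} is an antiderivative of f.
Check: d/du[- \frac{\log{\left(u \right)}}{4} + \frac{3 \log{\left(u - 2 \right)}}{4} - \frac{2}{u}] = \frac{u^{2} + 5 u - 8}{2 u^{3} - 4 u^{2}}, which equals f(u).
F(4) = - \frac{1}{2} - \frac{\log{\left(4 \right)}}{4} + \frac{3 \log{\left(2 \right)}}{4}; F(3) = - \frac{2}{3} - \frac{\log{\left(3 \right)}}{4}.
Integral = F(4) - F(3) = - \frac{\log{\left(4 \right)}}{4} + \frac{1}{6} + \frac{\log{\left(3 \right)}}{4} + \frac{3 \log{\left(2 \right)}}{4}.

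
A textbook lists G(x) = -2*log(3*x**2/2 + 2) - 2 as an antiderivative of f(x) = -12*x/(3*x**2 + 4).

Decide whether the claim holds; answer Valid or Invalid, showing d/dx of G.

d/dx[G] = -12*x/(3*x**2 + 4)
This equals f(x) exactly, so the claim holds.

Valid: G'(x) = f(x).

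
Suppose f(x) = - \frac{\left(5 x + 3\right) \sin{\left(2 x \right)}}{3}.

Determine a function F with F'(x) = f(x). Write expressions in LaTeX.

Whatever form F(x) takes, F'(x) = f(x) is non-negotiable.
Check: d/dx[\frac{5 x \cos{\left(2 x \right)}}{6} - \frac{5 \sin{\left(2 x \right)}}{12} + \frac{\cos{\left(2 x \right)}}{2}] = - \frac{5 x \sin{\left(2 x \right)}}{3} - \sin{\left(2 x \right)}, which equals f(x).

An antiderivative is F(x) = \frac{5 x \cos{\left(2 x \right)}}{6} - \frac{5 \sin{\left(2 x \right)}}{12} + \frac{\cos{\left(2 x \right)}}{2}.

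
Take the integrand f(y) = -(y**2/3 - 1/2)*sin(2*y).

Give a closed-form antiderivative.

A first test for any F(y): its y-derivative must equal f(y) identically.
Check: d/dy[y**2*cos(2*y)/6 - y*sin(2*y)/6 - cos(2*y)/3] = -y**2*sin(2*y)/3 + sin(2*y)/2, which equals f(y).

An antiderivative is F(y) = y**2*cos(2*y)/6 - y*sin(2*y)/6 - cos(2*y)/3.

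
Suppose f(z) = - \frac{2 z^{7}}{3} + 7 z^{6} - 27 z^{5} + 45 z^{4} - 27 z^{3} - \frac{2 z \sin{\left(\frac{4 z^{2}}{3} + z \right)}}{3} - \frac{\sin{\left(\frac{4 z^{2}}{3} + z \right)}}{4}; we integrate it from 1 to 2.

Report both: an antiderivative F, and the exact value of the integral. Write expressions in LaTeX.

Antiderivative: F(z) = - \frac{z^{8}}{12} + z^{7} - \frac{9 z^{6}}{2} + 9 z^{5} - \frac{27 z^{4}}{4} + \frac{\cos{\left(\frac{4 z^{2}}{3} + z \right)}}{4}; value = \frac{\cos{\left(\frac{22}{3} \right)}}{4} - \frac{\cos{\left(\frac{7}{3} \right)}}{4}

Integrate term by term and add the pieces.
F(z) = - \frac{z^{8}}{12} + z^{7} - \frac{9 z^{6}}{2} + 9 z^{5} - \frac{27 z^{4}}{4} + \frac{\cos{\left(\frac{4 z^{2}}{3} + z \right)}}{4} is an antiderivative of f.
Check: d/dz[- \frac{z^{8}}{12} + z^{7} - \frac{9 z^{6}}{2} + 9 z^{5} - \frac{27 z^{4}}{4} + \frac{\cos{\left(\frac{4 z^{2}}{3} + z \right)}}{4}] = - \frac{2 z^{7}}{3} + 7 z^{6} - 27 z^{5} + 45 z^{4} - 27 z^{3} - \frac{2 z \sin{\left(\frac{4 z^{2}}{3} + z \right)}}{3} - \frac{\sin{\left(\frac{4 z^{2}}{3} + z \right)}}{4} = f(z).
F(2) = - \frac{4}{3} + \frac{\cos{\left(\frac{22}{3} \right)}}{4}; F(1) = - \frac{4}{3} + \frac{\cos{\left(\frac{7}{3} \right)}}{4}.
Integral = F(2) - F(1) = \frac{\cos{\left(\frac{22}{3} \right)}}{4} - \frac{\cos{\left(\frac{7}{3} \right)}}{4}.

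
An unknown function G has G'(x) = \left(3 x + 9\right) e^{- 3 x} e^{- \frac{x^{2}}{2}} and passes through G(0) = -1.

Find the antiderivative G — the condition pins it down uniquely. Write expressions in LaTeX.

G'(x) matches the chain-rule pattern g'(h)*h' with inner function h(x) = - \frac{x^{2}}{2} - 3 x; substituting u = h(x) collapses the integral.
A general antiderivative is - 3 e^{- \frac{x^{2}}{2} - 3 x} + C.
The condition gives C = -1 - (-3) = 2.
So G(x) = 2 - 3 e^{- \frac{x^{2}}{2} - 3 x}.
Check: d/dx[2 - 3 e^{- \frac{x^{2}}{2} - 3 x}] = \left(3 x + 9\right) e^{- 3 x} e^{- \frac{x^{2}}{2}} = G'(x).

G(x) = 2 - 3 e^{- \frac{x^{2}}{2} - 3 x}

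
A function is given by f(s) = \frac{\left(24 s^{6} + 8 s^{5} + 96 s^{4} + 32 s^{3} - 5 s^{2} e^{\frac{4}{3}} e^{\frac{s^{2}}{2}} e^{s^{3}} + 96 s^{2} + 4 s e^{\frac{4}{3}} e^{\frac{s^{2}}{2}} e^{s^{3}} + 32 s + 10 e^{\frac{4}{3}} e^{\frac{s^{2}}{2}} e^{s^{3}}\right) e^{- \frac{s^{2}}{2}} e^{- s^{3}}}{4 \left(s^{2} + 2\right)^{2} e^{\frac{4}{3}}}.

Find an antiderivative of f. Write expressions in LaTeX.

Since d/ds undoes antidifferentiation here, F'(s) = f(s) is required of F(s).
Check: d/ds[\frac{5 s}{4 s^{2} + 8} - \frac{2 e^{- \frac{s^{2}}{2}} e^{- s^{3}}}{e^{\frac{4}{3}}} - \frac{1}{2 s^{2} + 4}] = \frac{24 s^{6} + 8 s^{5} + 96 s^{4} + 32 s^{3} - 5 s^{2} e^{\frac{4}{3}} e^{\frac{s^{2}}{2}} e^{s^{3}} + 96 s^{2} + 4 s e^{\frac{4}{3}} e^{\frac{s^{2}}{2}} e^{s^{3}} + 32 s + 10 e^{\frac{4}{3}} e^{\frac{s^{2}}{2}} e^{s^{3}}}{4 s^{4} e^{\frac{4}{3}} e^{\frac{s^{2}}{2}} e^{s^{3}} + 16 s^{2} e^{\frac{4}{3}} e^{\frac{s^{2}}{2}} e^{s^{3}} + 16 e^{\frac{4}{3}} e^{\frac{s^{2}}{2}} e^{s^{3}}}, which equals f(s).

An antiderivative is F(s) = \frac{5 s}{4 s^{2} + 8} - \frac{2 e^{- \frac{s^{2}}{2}} e^{- s^{3}}}{e^{\frac{4}{3}}} - \frac{1}{2 s^{2} + 4}.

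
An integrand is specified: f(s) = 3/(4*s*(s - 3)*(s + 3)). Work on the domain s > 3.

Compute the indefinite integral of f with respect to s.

F(s) = (-2*log(s) + log(s**2 - 9))/24 + C

The denominator factors as 4*s*(s - 3)*(s + 3); partial fractions split f into directly integrable pieces: 1/(24*(s + 3)) + 1/(24*(s - 3)) - 1/(12*s).
Check: d/ds[(-2*log(s) + log(s**2 - 9))/24] = 3/(4*s**3 - 36*s), which equals f(s).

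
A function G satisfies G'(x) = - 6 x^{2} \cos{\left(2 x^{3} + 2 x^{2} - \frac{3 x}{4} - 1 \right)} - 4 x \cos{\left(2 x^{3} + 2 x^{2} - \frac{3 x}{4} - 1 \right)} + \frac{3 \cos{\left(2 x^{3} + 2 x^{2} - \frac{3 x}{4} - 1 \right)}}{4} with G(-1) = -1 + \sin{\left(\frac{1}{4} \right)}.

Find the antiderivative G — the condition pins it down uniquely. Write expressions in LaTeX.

The substitution u = 2 x^{3} + 2 x^{2} - \frac{3 x}{4} - 1 works: G'(x) is exactly (dG/du)*(du/dx) for that inner function.
A general antiderivative is - \sin{\left(2 x^{3} + 2 x^{2} - \frac{3 x}{4} - 1 \right)} + C.
The condition gives C = -1 + \sin{\left(\frac{1}{4} \right)} - (\sin{\left(\frac{1}{4} \right)}) = -1.
So G(x) = - \sin{\left(2 x^{3} + 2 x^{2} - \frac{3 x}{4} - 1 \right)} - 1.
Check: d/dx[- \sin{\left(2 x^{3} + 2 x^{2} - \frac{3 x}{4} - 1 \right)} - 1] = - 6 x^{2} \cos{\left(2 x^{3} + 2 x^{2} - \frac{3 x}{4} - 1 \right)} - 4 x \cos{\left(2 x^{3} + 2 x^{2} - \frac{3 x}{4} - 1 \right)} + \frac{3 \cos{\left(2 x^{3} + 2 x^{2} - \frac{3 x}{4} - 1 \right)}}{4} = G'(x).

G(x) = - \sin{\left(2 x^{3} + 2 x^{2} - \frac{3 x}{4} - 1 \right)} - 1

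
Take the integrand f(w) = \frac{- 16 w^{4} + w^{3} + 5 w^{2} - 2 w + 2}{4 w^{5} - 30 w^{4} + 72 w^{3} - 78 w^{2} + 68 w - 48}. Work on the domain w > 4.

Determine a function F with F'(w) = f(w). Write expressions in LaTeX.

The denominator factors as 2 \left(w - 4\right) \left(w - 2\right) \left(2 w - 3\right) \left(w^{2} + 1\right); partial fractions split f into directly integrable pieces: \frac{127 w + 15}{442 \left(w^{2} + 1\right)} - \frac{539}{65 \left(2 w - 3\right)} + \frac{23}{2 \left(w - 2\right)} - \frac{1979}{170 \left(w - 4\right)}.
Check: d/dw[- \frac{1979 \log{\left(w - 4 \right)}}{170} + \frac{23 \log{\left(w - 2 \right)}}{2} - \frac{539 \log{\left(w - \frac{3}{2} \right)}}{130} + \frac{127 \log{\left(w^{2} + 1 \right)}}{884} + \frac{15 \operatorname{atan}{\left(w \right)}}{442}] = \frac{- 16 w^{4} + w^{3} + 5 w^{2} - 2 w + 2}{4 w^{5} - 30 w^{4} + 72 w^{3} - 78 w^{2} + 68 w - 48} = f(w).

An antiderivative is F(w) = - \frac{1979 \log{\left(w - 4 \right)}}{170} + \frac{23 \log{\left(w - 2 \right)}}{2} - \frac{539 \log{\left(w - \frac{3}{2} \right)}}{130} + \frac{127 \log{\left(w^{2} + 1 \right)}}{884} + \frac{15 \operatorname{atan}{\left(w \right)}}{442}.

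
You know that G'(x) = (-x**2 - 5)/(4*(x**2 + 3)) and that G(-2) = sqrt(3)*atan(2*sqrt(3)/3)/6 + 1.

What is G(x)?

G(x) = -x/4 - sqrt(3)*atan(sqrt(3)*x/3)/6 + 1/2

Any candidate G(x) must reproduce the stated G'(x) exactly.
A general antiderivative is -x/4 - sqrt(3)*atan(sqrt(3)*x/3)/6 + C.
The condition gives C = sqrt(3)*atan(2*sqrt(3)/3)/6 + 1 - (sqrt(3)*atan(2*sqrt(3)/3)/6 + 1/2) = 1/2.
So G(x) = -x/4 - sqrt(3)*atan(sqrt(3)*x/3)/6 + 1/2.
Check: d/dx[-x/4 - sqrt(3)*atan(sqrt(3)*x/3)/6 + 1/2] = (-x**2 - 5)/(4*x**2 + 12), which equals G'(x).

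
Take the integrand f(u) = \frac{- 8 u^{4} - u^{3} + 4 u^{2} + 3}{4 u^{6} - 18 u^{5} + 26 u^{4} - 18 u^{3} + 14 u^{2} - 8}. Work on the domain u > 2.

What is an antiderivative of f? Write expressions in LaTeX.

Factor the denominator (2 \left(u - 2\right)^{2} \left(u - 1\right) \left(2 u + 1\right) \left(u^{2} + 1\right)) and decompose: f = \frac{34 u + 63}{250 \left(u^{2} + 1\right)} - \frac{58}{375 \left(2 u + 1\right)} - \frac{1}{6 \left(u - 1\right)} + \frac{27}{250 \left(u - 2\right)} - \frac{117}{50 \left(u - 2\right)^{2}}; each piece integrates to a log, atan, or power term.
Check: d/du[\frac{81 u \log{\left(u - 2 \right)} - 125 u \log{\left(u - 1 \right)} - 58 u \log{\left(u + \frac{1}{2} \right)} + 51 u \log{\left(u^{2} + 1 \right)} + 189 u \operatorname{atan}{\left(u \right)} - 162 \log{\left(u - 2 \right)} + 250 \log{\left(u - 1 \right)} + 116 \log{\left(u + \frac{1}{2} \right)} - 102 \log{\left(u^{2} + 1 \right)} - 378 \operatorname{atan}{\left(u \right)} + 1755}{750 \left(u - 2\right)}] = \frac{- 8 u^{4} - u^{3} + 4 u^{2} + 3}{4 u^{6} - 18 u^{5} + 26 u^{4} - 18 u^{3} + 14 u^{2} - 8} = f(u).

An antiderivative is F(u) = \frac{81 u \log{\left(u - 2 \right)} - 125 u \log{\left(u - 1 \right)} - 58 u \log{\left(u + \frac{1}{2} \right)} + 51 u \log{\left(u^{2} + 1 \right)} + 189 u \operatorname{atan}{\left(u \right)} - 162 \log{\left(u - 2 \right)} + 250 \log{\left(u - 1 \right)} + 116 \log{\left(u + \frac{1}{2} \right)} - 102 \log{\left(u^{2} + 1 \right)} - 378 \operatorname{atan}{\left(u \right)} + 1755}{750 \left(u - 2\right)}.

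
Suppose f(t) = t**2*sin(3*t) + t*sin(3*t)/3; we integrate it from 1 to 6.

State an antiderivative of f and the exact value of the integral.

Integrate term by term and add the pieces.
F(t) = -t**2*cos(3*t)/3 + 2*t*sin(3*t)/9 - t*cos(3*t)/9 + sin(3*t)/27 + 2*cos(3*t)/27 is an antiderivative of f.
Check: d/dt[-t**2*cos(3*t)/3 + 2*t*sin(3*t)/9 - t*cos(3*t)/9 + sin(3*t)/27 + 2*cos(3*t)/27] = t**2*sin(3*t) + t*sin(3*t)/3 = f(t).
F(6) = -340*cos(18)/27 + 37*sin(18)/27; F(1) = 7*sin(3)/27 - 10*cos(3)/27.
Integral = F(6) - F(1) = -340*cos(18)/27 + 37*sin(18)/27 + 10*cos(3)/27 - 7*sin(3)/27.

Antiderivative: F(t) = -t**2*cos(3*t)/3 + 2*t*sin(3*t)/9 - t*cos(3*t)/9 + sin(3*t)/27 + 2*cos(3*t)/27; value = -340*cos(18)/27 + 37*sin(18)/27 + 10*cos(3)/27 - 7*sin(3)/27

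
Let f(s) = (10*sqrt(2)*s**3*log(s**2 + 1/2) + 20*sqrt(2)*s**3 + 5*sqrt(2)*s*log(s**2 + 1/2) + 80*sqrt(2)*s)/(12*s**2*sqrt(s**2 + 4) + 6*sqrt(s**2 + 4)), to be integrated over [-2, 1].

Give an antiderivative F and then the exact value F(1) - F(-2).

Antiderivative: F(s) = 5*sqrt(2)*sqrt(s**2 + 4)*log(s**2 + 1/2)/6; value = -10*log(9/2)/3 + 5*sqrt(10)*log(3/2)/6

f has the shape u'v + uv' for u = 5*sqrt(s**2/2 + 2)/3 and v = log(s**2 + 1/2) — it is the derivative of the product u*v.
F(s) = 5*sqrt(2)*sqrt(s**2 + 4)*log(s**2 + 1/2)/6 is an antiderivative of f.
Check: d/ds[5*sqrt(2)*sqrt(s**2 + 4)*log(s**2 + 1/2)/6] = (10*sqrt(2)*s**3*log(s**2 + 1/2) + 20*sqrt(2)*s**3 + 5*sqrt(2)*s*log(s**2 + 1/2) + 80*sqrt(2)*s)/(12*s**2*sqrt(s**2 + 4) + 6*sqrt(s**2 + 4)) = f(s).
F(1) = 5*sqrt(10)*log(3/2)/6; F(-2) = 10*log(9/2)/3.
Integral = F(1) - F(-2) = -10*log(9/2)/3 + 5*sqrt(10)*log(3/2)/6.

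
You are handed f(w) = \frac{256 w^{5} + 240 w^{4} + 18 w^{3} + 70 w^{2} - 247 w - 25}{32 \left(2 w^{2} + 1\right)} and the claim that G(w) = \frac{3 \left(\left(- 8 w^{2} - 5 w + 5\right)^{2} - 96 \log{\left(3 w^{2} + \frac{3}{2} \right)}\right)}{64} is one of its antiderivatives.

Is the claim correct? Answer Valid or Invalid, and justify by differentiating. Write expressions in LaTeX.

Invalid: d/dw[G] - f = \frac{256 w^{5} + 240 w^{4} + 18 w^{3} + 70 w^{2} - 247 w - 25}{32 w^{2} + 16}, which is not 0.

d/dw[G] = \frac{768 w^{5} + 720 w^{4} + 54 w^{3} + 210 w^{2} - 741 w - 75}{64 w^{2} + 32}
d/dw[G] - f(w) = \frac{256 w^{5} + 240 w^{4} + 18 w^{3} + 70 w^{2} - 247 w - 25}{32 w^{2} + 16} != 0.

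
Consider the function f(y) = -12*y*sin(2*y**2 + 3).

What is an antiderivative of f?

f matches the chain-rule pattern g'(h)*h' with inner function h(y) = 2*y**2 + 3; substituting u = h(y) collapses the integral.
Check: d/dy[3*cos(2*y**2 + 3)] = -12*y*sin(2*y**2 + 3) = f(y).

An antiderivative is F(y) = 3*cos(2*y**2 + 3).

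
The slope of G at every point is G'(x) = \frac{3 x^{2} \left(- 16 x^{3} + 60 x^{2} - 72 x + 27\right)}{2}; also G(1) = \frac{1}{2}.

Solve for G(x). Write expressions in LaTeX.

The substitution u = - x^{2} + \frac{3 x}{2} works: G'(x) is exactly (dG/du)*(du/dx) for that inner function.
A general antiderivative is 4 \left(- x^{2} + \frac{3 x}{2}\right)^{3} + C.
The condition gives C = \frac{1}{2} - (\frac{1}{2}) = 0.
So G(x) = - \frac{x^{3} \left(2 x - 3\right)^{3}}{2}.
Check: d/dx[- \frac{x^{3} \left(2 x - 3\right)^{3}}{2}] = - 24 x^{5} + 90 x^{4} - 108 x^{3} + \frac{81 x^{2}}{2}, which equals G'(x).

G(x) = - \frac{x^{3} \left(2 x - 3\right)^{3}}{2}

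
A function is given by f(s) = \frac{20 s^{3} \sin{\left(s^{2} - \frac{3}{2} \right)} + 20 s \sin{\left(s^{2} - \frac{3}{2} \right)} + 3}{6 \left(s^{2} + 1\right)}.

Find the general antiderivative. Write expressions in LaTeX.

Any candidate F(s) must reproduce f(s) exactly when differentiated.
Check: d/ds[- \frac{5 \cos{\left(s^{2} - \frac{3}{2} \right)}}{3} + \frac{\operatorname{atan}{\left(s \right)}}{2}] = \frac{20 s^{3} \sin{\left(s^{2} - \frac{3}{2} \right)} + 20 s \sin{\left(s^{2} - \frac{3}{2} \right)} + 3}{6 s^{2} + 6}, which equals f(s).

F(s) = - \frac{5 \cos{\left(s^{2} - \frac{3}{2} \right)}}{3} + \frac{\operatorname{atan}{\left(s \right)}}{2} + C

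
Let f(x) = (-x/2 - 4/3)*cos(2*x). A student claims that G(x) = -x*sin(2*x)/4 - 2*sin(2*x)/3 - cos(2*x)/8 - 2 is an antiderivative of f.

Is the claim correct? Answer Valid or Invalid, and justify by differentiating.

Valid - differentiating G returns exactly f.

d/dx[G] = -x*cos(2*x)/2 - 4*cos(2*x)/3
This equals f(x) exactly, so the claim holds.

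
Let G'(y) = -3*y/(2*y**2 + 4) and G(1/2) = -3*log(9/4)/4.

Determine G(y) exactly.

G(y) = -3*log(y**2 + 2)/4

The substitution u = y**2 + 2 works: G'(y) is exactly (dG/du)*(du/dy) for that inner function.
A general antiderivative is -3*log(y**2 + 2)/4 + C.
The condition gives C = -3*log(9/4)/4 - (-3*log(9/4)/4) = 0.
So G(y) = -3*log(y**2 + 2)/4.
Check: d/dy[-3*log(y**2 + 2)/4] = -3*y/(2*y**2 + 4) = G'(y).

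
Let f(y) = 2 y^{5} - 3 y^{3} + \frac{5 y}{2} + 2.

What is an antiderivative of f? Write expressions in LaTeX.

An antiderivative is F(y) = \frac{y^{6}}{3} - \frac{3 y^{4}}{4} + \frac{5 y^{2}}{4} + 2 y.

Integrate term by term and add the pieces.
Check: d/dy[\frac{y^{6}}{3} - \frac{3 y^{4}}{4} + \frac{5 y^{2}}{4} + 2 y] = 2 y^{5} - 3 y^{3} + \frac{5 y}{2} + 2 = f(y).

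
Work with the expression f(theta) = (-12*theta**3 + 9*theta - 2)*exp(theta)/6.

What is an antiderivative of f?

An antiderivative is F(theta) = (-12*theta**3 + 36*theta**2 - 63*theta + 61)*exp(theta)/6.

f has the shape u'v + uv' for u = -2*theta**3 + 6*theta**2 - 21*theta/2 + 61/6 and v = exp(theta) — it is the derivative of the product u*v.
Check: d/dtheta[(-12*theta**3 + 36*theta**2 - 63*theta + 61)*exp(theta)/6] = -2*theta**3*exp(theta) + 3*theta*exp(theta)/2 - exp(theta)/3, which equals f(theta).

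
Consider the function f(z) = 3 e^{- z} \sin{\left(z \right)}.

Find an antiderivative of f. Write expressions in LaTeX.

An antiderivative F(z) passes only if d/dz[F] lands on f(z) exactly.
Check: d/dz[- \frac{3 e^{- z} \sin{\left(z \right)}}{2} - \frac{3 e^{- z} \cos{\left(z \right)}}{2}] = 3 e^{- z} \sin{\left(z \right)} = f(z).

An antiderivative is F(z) = - \frac{3 e^{- z} \sin{\left(z \right)}}{2} - \frac{3 e^{- z} \cos{\left(z \right)}}{2}.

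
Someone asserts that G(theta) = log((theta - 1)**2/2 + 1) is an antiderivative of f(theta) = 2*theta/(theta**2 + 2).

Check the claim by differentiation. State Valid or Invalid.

d/dtheta[G] = (2*theta - 2)/(theta**2 - 2*theta + 3)
d/dtheta[G] - f(theta) = (2*theta**2 - 2*theta - 4)/(theta**4 - 2*theta**3 + 5*theta**2 - 4*theta + 6) != 0.

Invalid: d/dtheta[G] - f = (2*theta**2 - 2*theta - 4)/(theta**4 - 2*theta**3 + 5*theta**2 - 4*theta + 6), which is not 0.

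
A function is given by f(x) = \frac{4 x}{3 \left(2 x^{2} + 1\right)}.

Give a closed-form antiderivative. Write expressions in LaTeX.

An antiderivative is F(x) = \frac{\log{\left(x^{2} + \frac{1}{2} \right)}}{3}.

The substitution u = x^{2} + \frac{1}{2} works: f is exactly (dF/du)*(du/dx) for that inner function.
Check: d/dx[\frac{\log{\left(x^{2} + \frac{1}{2} \right)}}{3}] = \frac{4 x}{6 x^{2} + 3}, which equals f(x).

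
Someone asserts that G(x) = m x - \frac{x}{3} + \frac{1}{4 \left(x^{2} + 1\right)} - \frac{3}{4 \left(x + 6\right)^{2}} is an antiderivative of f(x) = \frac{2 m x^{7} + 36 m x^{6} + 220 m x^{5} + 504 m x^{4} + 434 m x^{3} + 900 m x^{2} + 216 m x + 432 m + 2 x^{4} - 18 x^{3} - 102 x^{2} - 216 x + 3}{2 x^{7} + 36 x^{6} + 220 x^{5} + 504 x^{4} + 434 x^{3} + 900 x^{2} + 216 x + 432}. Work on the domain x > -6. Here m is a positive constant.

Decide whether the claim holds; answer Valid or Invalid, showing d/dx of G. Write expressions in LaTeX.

d/dx[G] = \frac{6 m x^{7} + 108 m x^{6} + 660 m x^{5} + 1512 m x^{4} + 1302 m x^{3} + 2700 m x^{2} + 648 m x + 1296 m - 2 x^{7} - 36 x^{6} - 220 x^{5} - 498 x^{4} - 488 x^{3} - 1206 x^{2} - 864 x - 423}{6 x^{7} + 108 x^{6} + 660 x^{5} + 1512 x^{4} + 1302 x^{3} + 2700 x^{2} + 648 x + 1296}
d/dx[G] - f(x) = - \frac{1}{3} != 0.

Invalid: d/dx[G] - f = - \frac{1}{3}, which is not 0.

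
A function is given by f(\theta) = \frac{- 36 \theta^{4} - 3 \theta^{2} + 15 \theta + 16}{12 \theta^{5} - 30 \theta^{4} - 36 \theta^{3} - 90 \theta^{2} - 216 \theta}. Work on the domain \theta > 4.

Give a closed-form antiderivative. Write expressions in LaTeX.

An antiderivative is F(\theta) = - \frac{2 \log{\left(\theta \right)}}{27} - \frac{2297 \log{\left(\theta - 4 \right)}}{1254} - \frac{782 \log{\left(\theta + \frac{3}{2} \right)}}{2079} - \frac{191 \log{\left(\theta^{2} + 3 \right)}}{532} - \frac{1765 \sqrt{3} \operatorname{atan}{\left(\frac{\sqrt{3} \theta}{3} \right)}}{7182}.

Factor the denominator (6 \theta \left(\theta - 4\right) \left(2 \theta + 3\right) \left(\theta^{2} + 3\right)) and decompose: f = - \frac{1719 \theta + 1765}{2394 \left(\theta^{2} + 3\right)} - \frac{1564}{2079 \left(2 \theta + 3\right)} - \frac{2297}{1254 \left(\theta - 4\right)} - \frac{2}{27 \theta}; each piece integrates to a log, atan, or power term.
Check: d/d\theta[- \frac{2 \log{\left(\theta \right)}}{27} - \frac{2297 \log{\left(\theta - 4 \right)}}{1254} - \frac{782 \log{\left(\theta + \frac{3}{2} \right)}}{2079} - \frac{191 \log{\left(\theta^{2} + 3 \right)}}{532} - \frac{1765 \sqrt{3} \operatorname{atan}{\left(\frac{\sqrt{3} \theta}{3} \right)}}{7182}] = \frac{- 36 \theta^{4} - 3 \theta^{2} + 15 \theta + 16}{12 \theta^{5} - 30 \theta^{4} - 36 \theta^{3} - 90 \theta^{2} - 216 \theta} = f(\theta).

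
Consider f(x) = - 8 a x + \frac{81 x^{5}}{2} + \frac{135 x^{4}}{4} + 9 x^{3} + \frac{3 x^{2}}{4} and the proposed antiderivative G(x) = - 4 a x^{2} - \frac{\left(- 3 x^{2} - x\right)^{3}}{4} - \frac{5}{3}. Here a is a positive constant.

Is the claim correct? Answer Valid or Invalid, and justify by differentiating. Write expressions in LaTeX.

Valid. The derivative of G reproduces f.

d/dx[G] = - 8 a x + \frac{81 x^{5}}{2} + \frac{135 x^{4}}{4} + 9 x^{3} + \frac{3 x^{2}}{4}
This equals f(x) exactly, so the claim holds.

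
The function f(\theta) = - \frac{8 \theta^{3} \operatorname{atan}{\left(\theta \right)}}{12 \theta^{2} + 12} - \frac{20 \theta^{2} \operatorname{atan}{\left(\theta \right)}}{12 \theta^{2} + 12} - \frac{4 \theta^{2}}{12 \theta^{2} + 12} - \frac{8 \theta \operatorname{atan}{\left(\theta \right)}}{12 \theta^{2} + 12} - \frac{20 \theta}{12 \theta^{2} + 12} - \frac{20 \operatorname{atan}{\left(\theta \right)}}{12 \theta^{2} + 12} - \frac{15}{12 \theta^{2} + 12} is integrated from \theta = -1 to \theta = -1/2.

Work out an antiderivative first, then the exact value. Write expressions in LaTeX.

Antiderivative: F(\theta) = - \frac{\left(4 \theta^{2} + 20 \theta + 15\right) \operatorname{atan}{\left(\theta \right)}}{12}; value = \frac{\pi}{48} + \frac{\operatorname{atan}{\left(\frac{1}{2} \right)}}{2}

f has the shape u'v + uv' for u = - \frac{\theta^{2}}{3} - \frac{5 \theta}{3} - \frac{5}{4} and v = \operatorname{atan}{\left(\theta \right)} — it is the derivative of the product u*v.
F(\theta) = - \frac{\left(4 \theta^{2} + 20 \theta + 15\right) \operatorname{atan}{\left(\theta \right)}}{12} is an antiderivative of f.
Check: d/d\theta[- \frac{\left(4 \theta^{2} + 20 \theta + 15\right) \operatorname{atan}{\left(\theta \right)}}{12}] = \frac{- 8 \theta^{3} \operatorname{atan}{\left(\theta \right)} - 20 \theta^{2} \operatorname{atan}{\left(\theta \right)} - 4 \theta^{2} - 8 \theta \operatorname{atan}{\left(\theta \right)} - 20 \theta - 20 \operatorname{atan}{\left(\theta \right)} - 15}{12 \theta^{2} + 12}, which equals f(\theta).
F(-1/2) = \frac{\operatorname{atan}{\left(\frac{1}{2} \right)}}{2}; F(-1) = - \frac{\pi}{48}.
Integral = F(-1/2) - F(-1) = \frac{\pi}{48} + \frac{\operatorname{atan}{\left(\frac{1}{2} \right)}}{2}.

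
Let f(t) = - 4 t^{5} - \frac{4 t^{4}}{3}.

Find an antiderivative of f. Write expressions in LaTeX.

The integrand splits into summands that can be handled one at a time.
Check: d/dt[- \frac{2 t^{6}}{3} - \frac{4 t^{5}}{15}] = - 4 t^{5} - \frac{4 t^{4}}{3} = f(t).

An antiderivative is F(t) = - \frac{2 t^{6}}{3} - \frac{4 t^{5}}{15}.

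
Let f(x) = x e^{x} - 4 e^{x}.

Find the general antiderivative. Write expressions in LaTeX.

F(x) = x e^{x} - 5 e^{x} + C

Recognize the product-rule pattern: f = u'v + uv' with u = x - 5, v = e^{x}, so integration by parts undoes it.
Check: d/dx[x e^{x} - 5 e^{x}] = x e^{x} - 4 e^{x} = f(x).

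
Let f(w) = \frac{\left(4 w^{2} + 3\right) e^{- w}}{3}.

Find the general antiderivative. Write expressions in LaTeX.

F(w) = \frac{\left(- 4 w^{2} - 8 w - 11\right) e^{- w}}{3} + C

Recognize the product-rule pattern: f = u'v + uv' with u = - \frac{4 w^{2}}{3} - \frac{8 w}{3} - \frac{11}{3}, v = e^{- w}, so integration by parts undoes it.
Check: d/dw[\frac{\left(- 4 w^{2} - 8 w - 11\right) e^{- w}}{3}] = \frac{\left(4 w^{2} + 3\right) e^{- w}}{3} = f(w).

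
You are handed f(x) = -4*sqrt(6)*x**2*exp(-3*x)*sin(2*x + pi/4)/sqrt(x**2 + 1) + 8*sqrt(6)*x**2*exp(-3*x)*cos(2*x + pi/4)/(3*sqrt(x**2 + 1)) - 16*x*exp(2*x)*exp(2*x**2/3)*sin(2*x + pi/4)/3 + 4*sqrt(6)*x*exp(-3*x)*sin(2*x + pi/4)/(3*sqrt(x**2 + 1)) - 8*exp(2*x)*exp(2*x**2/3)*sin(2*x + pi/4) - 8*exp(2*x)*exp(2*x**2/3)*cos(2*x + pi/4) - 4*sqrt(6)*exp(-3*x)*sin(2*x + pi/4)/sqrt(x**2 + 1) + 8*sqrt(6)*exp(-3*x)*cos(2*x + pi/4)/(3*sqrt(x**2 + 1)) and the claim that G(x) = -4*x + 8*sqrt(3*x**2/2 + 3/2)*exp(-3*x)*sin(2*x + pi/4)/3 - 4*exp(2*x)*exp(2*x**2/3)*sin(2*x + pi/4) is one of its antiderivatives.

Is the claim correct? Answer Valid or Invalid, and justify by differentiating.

d/dx[G] = (-12*sqrt(6)*x**2*sin(2*x + pi/4) + 8*sqrt(6)*x**2*cos(2*x + pi/4) - 16*x*sqrt(x**2 + 1)*exp(5*x)*exp(2*x**2/3)*sin(2*x + pi/4) + 4*sqrt(6)*x*sin(2*x + pi/4) - 24*sqrt(x**2 + 1)*exp(5*x)*exp(2*x**2/3)*sin(2*x + pi/4) - 24*sqrt(x**2 + 1)*exp(5*x)*exp(2*x**2/3)*cos(2*x + pi/4) - 12*sqrt(x**2 + 1)*exp(3*x) - 12*sqrt(6)*sin(2*x + pi/4) + 8*sqrt(6)*cos(2*x + pi/4))*exp(-3*x)/(3*sqrt(x**2 + 1))
d/dx[G] - f(x) = -4 != 0.

Invalid: d/dx[G] - f = -4, which is not 0.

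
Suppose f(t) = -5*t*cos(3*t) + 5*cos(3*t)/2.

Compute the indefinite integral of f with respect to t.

F(t) = -5*(6*t*sin(3*t) - 3*sin(3*t) + 2*cos(3*t))/18 + C

Integrate term by term and add the pieces.
Check: d/dt[-5*(6*t*sin(3*t) - 3*sin(3*t) + 2*cos(3*t))/18] = -5*t*cos(3*t) + 5*cos(3*t)/2 = f(t).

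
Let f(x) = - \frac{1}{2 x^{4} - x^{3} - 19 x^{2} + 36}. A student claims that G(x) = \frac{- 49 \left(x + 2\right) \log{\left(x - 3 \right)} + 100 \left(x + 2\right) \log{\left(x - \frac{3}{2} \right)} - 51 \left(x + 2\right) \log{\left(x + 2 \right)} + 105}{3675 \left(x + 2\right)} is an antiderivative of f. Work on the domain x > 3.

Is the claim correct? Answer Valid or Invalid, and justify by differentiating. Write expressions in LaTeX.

Valid - the claim checks out under differentiation.

d/dx[G] = - \frac{1}{2 x^{4} - x^{3} - 19 x^{2} + 36}
This equals f(x) exactly, so the claim holds.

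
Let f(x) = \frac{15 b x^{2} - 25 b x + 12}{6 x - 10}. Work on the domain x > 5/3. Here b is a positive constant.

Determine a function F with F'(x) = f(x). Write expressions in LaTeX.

A candidate is checked by its d/dx: the result must match f(x).
Check: d/dx[\frac{5 b x^{2}}{4} + 2 \log{\left(\frac{3 x}{2} - \frac{5}{2} \right)}] = \frac{15 b x^{2} - 25 b x + 12}{6 x - 10} = f(x).

An antiderivative is F(x) = \frac{5 b x^{2}}{4} + 2 \log{\left(\frac{3 x}{2} - \frac{5}{2} \right)}.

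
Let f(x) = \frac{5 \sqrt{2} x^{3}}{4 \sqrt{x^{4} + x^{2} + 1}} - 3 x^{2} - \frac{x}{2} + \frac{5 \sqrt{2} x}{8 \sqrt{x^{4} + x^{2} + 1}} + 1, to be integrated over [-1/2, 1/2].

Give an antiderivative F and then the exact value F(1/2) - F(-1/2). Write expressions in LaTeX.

Antiderivative: F(x) = \frac{- 8 x^{3} - 2 x^{2} + 8 x + 5 \sqrt{2} \sqrt{x^{4} + x^{2} + 1}}{8}; value = \frac{3}{4}

The integrand splits into summands that can be handled one at a time.
F(x) = \frac{- 8 x^{3} - 2 x^{2} + 8 x + 5 \sqrt{2} \sqrt{x^{4} + x^{2} + 1}}{8} is an antiderivative of f.
Check: d/dx[\frac{- 8 x^{3} - 2 x^{2} + 8 x + 5 \sqrt{2} \sqrt{x^{4} + x^{2} + 1}}{8}] = \frac{10 \sqrt{2} x^{3} - 24 x^{2} \sqrt{x^{4} + x^{2} + 1} - 4 x \sqrt{x^{4} + x^{2} + 1} + 5 \sqrt{2} x + 8 \sqrt{x^{4} + x^{2} + 1}}{8 \sqrt{x^{4} + x^{2} + 1}}, which equals f(x).
F(1/2) = \frac{5}{16} + \frac{5 \sqrt{42}}{32}; F(-1/2) = - \frac{7}{16} + \frac{5 \sqrt{42}}{32}.
Integral = F(1/2) - F(-1/2) = \frac{3}{4}.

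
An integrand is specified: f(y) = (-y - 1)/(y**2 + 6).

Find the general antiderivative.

F(y) = -log(y**2 + 6)/2 - sqrt(6)*atan(sqrt(6)*y/6)/6 + C

A candidate is checked by its d/dy: the result must match f(y).
Check: d/dy[-log(y**2 + 6)/2 - sqrt(6)*atan(sqrt(6)*y/6)/6] = (-y - 1)/(y**2 + 6) = f(y).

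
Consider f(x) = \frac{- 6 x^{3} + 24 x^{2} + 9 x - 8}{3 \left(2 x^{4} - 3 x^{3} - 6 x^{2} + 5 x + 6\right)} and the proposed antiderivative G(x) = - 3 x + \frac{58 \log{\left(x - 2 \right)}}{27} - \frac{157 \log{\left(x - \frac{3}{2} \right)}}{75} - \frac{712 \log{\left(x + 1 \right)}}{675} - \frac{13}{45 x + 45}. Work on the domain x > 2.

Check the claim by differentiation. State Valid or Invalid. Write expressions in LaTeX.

d/dx[G] = \frac{- 18 x^{4} + 21 x^{3} + 78 x^{2} - 36 x - 62}{6 x^{4} - 9 x^{3} - 18 x^{2} + 15 x + 18}
d/dx[G] - f(x) = -3 != 0.

Invalid: d/dx[G] - f = -3, which is not 0.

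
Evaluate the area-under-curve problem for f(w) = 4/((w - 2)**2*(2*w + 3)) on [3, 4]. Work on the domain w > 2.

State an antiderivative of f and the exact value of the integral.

Factor the denominator ((w - 2)**2*(2*w + 3)) and decompose: f = 16/(49*(2*w + 3)) - 8/(49*(w - 2)) + 4/(7*(w - 2)**2); each piece integrates to a log, atan, or power term.
F(w) = 4*(-2*(w - 2)*log(w - 2) + 2*(w - 2)*log(w + 3/2) - 7)/(49*(w - 2)) is an antiderivative of f.
Check: d/dw[4*(-2*(w - 2)*log(w - 2) + 2*(w - 2)*log(w + 3/2) - 7)/(49*(w - 2))] = 4/(2*w**3 - 5*w**2 - 4*w + 12), which equals f(w).
F(4) = -2/7 - 8*log(2)/49 + 8*log(11/2)/49; F(3) = -4/7 + 8*log(9/2)/49.
Integral = F(4) - F(3) = -8*log(9/2)/49 - 8*log(2)/49 + 8*log(11/2)/49 + 2/7.

Antiderivative: F(w) = 4*(-2*(w - 2)*log(w - 2) + 2*(w - 2)*log(w + 3/2) - 7)/(49*(w - 2)); value = -8*log(9/2)/49 - 8*log(2)/49 + 8*log(11/2)/49 + 2/7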